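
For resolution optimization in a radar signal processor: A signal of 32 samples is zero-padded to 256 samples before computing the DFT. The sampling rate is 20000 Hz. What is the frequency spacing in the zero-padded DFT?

Original DFT: N = 32, resolution = f_s/N = 20000/32 = 625 Hz
Zero-padded DFT: N = 256, resolution = f_s/N = 20000/256 = 625/8 Hz
Zero-padding interpolates the spectrum (finer frequency grid)
but does NOT improve the true spectral resolution (ability to resolve close frequencies).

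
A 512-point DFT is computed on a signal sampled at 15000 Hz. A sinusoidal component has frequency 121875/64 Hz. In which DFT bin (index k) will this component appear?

DFT frequency resolution = f_s/N = 15000/512 = 1875/64 Hz
Bin index k = f_signal / resolution = 121875/64 / 1875/64 = 65
The signal frequency 121875/64 Hz falls in DFT bin k = 65.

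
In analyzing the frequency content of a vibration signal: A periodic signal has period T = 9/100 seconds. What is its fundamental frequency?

The fundamental frequency is the reciprocal of the period.
f = 1/T = 1/(9/100) = 100/9 Hz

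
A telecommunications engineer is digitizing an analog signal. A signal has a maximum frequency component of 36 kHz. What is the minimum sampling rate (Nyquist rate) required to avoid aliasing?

By the Nyquist-Shannon sampling theorem,
the minimum sampling rate (Nyquist rate) must be at least 2 * f_max.
Nyquist rate = 2 * 36 kHz = 72 kHz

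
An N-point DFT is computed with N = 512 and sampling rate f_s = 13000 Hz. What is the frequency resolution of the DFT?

DFT frequency resolution = f_s / N
= 13000 / 512 = 1625/64 Hz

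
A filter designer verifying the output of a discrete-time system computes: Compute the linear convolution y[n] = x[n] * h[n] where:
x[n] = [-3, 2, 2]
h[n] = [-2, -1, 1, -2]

y[n] = sum_k x[k]*h[n-k]. Output length = len(x) + len(h) - 1 = 3 + 4 - 1 = 6.
y[0] = -3*-2 = 6
y[1] = 2*-2 + -3*-1 = -1
y[2] = 2*-2 + 2*-1 + -3*1 = -9
y[3] = 2*-1 + 2*1 + -3*-2 = 6
y[4] = 2*1 + 2*-2 = -2
y[5] = 2*-2 = -4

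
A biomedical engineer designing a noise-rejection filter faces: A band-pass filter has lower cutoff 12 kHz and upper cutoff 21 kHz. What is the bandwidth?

Bandwidth = f_high - f_low
= 21 kHz - 12 kHz = 9 kHz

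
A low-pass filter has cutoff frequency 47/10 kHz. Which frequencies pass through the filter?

A low-pass filter passes all frequencies below the cutoff frequency 47/10 kHz and attenuates higher frequencies.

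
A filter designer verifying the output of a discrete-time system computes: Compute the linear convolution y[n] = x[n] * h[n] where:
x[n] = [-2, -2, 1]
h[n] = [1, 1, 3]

y[n] = sum_k x[k]*h[n-k]. Output length = len(x) + len(h) - 1 = 3 + 3 - 1 = 5.
y[0] = -2*1 = -2
y[1] = -2*1 + -2*1 = -4
y[2] = 1*1 + -2*1 + -2*3 = -7
y[3] = 1*1 + -2*3 = -5
y[4] = 1*3 = 3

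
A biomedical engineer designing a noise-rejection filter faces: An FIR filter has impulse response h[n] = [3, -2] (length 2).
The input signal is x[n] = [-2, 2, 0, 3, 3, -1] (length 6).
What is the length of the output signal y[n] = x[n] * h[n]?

For linear convolution, the output length is:
len(y) = len(x) + len(h) - 1 = 6 + 2 - 1 = 7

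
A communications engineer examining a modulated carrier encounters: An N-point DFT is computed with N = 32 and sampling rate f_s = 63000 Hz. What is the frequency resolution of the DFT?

DFT frequency resolution = f_s / N
= 63000 / 32 = 7875/4 Hz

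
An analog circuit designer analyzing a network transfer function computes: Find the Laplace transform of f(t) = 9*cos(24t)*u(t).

Standard pair: cos(wt)*u(t) <-> s/(s^2+w^2)
With w = 24: L{9*cos(24t)*u(t)} = 9s/(s^2+576)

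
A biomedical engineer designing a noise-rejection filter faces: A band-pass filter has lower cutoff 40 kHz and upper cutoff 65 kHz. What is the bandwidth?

Bandwidth = f_high - f_low
= 65 kHz - 40 kHz = 25 kHz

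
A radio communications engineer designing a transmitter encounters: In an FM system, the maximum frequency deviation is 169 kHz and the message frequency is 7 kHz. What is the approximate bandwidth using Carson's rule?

Carson's rule: BW = 2*(delta_f + f_m)
= 2*(169 + 7) kHz = 352 kHz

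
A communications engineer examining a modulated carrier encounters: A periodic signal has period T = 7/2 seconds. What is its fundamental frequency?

The fundamental frequency is the reciprocal of the period.
f = 1/T = 1/(7/2) = 2/7 Hz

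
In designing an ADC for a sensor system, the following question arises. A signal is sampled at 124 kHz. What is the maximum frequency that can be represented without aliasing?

The maximum frequency that can be represented without aliasing
is the Nyquist frequency: f_max = f_s / 2 = 124 kHz / 2 = 62 kHz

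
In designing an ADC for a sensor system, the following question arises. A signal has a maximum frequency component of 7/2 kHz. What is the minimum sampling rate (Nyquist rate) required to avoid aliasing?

By the Nyquist-Shannon sampling theorem,
the minimum sampling rate (Nyquist rate) must be at least 2 * f_max.
Nyquist rate = 2 * 7/2 kHz = 7 kHz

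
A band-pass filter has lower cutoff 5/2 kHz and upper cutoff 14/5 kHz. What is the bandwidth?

Bandwidth = f_high - f_low
= 14/5 kHz - 5/2 kHz = 3/10 kHz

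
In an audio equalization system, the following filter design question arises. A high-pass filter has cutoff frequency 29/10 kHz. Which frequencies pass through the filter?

A high-pass filter passes all frequencies above the cutoff frequency 29/10 kHz and attenuates lower frequencies.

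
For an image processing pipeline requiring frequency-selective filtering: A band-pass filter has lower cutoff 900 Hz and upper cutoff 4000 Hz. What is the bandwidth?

Bandwidth = f_high - f_low
= 4000 Hz - 900 Hz = 3100 Hz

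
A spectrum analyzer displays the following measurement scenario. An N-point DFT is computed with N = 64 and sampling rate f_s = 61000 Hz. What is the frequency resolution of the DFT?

DFT frequency resolution = f_s / N
= 61000 / 64 = 7625/8 Hz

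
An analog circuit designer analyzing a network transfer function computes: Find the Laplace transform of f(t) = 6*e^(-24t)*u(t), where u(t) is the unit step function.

Standard Laplace transform pair:
e^(-at)*u(t) <-> 1/(s+a)
With a = 24: L{6*e^(-24t)*u(t)} = 6/(s+24), ROC: Re(s) > -24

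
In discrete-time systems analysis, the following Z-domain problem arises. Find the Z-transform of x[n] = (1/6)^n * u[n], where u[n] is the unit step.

The Z-transform of a^n * u[n] is z/(z-a) for |z| > |a|.
Here a = 1/6, so X(z) = z/(z - (1/6)) = 6z/(6z - 1)
ROC: |z| > 1/6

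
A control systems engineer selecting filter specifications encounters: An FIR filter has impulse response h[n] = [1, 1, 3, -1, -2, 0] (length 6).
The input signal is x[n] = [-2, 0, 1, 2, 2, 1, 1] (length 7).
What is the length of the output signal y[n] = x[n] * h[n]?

For linear convolution, the output length is:
len(y) = len(x) + len(h) - 1 = 7 + 6 - 1 = 12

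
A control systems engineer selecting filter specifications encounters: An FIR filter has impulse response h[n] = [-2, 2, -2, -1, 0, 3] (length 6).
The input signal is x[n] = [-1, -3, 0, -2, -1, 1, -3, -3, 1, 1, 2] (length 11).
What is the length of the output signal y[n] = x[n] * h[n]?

For linear convolution, the output length is:
len(y) = len(x) + len(h) - 1 = 11 + 6 - 1 = 16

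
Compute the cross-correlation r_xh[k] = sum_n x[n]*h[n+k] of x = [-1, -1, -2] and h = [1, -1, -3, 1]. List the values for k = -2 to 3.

Both sequences indexed from 0 and zero outside their support.
Lags with overlap: k = -2 to 3.
  r_xh[-2] = x[2]*h[0] = -2
  r_xh[-1] = x[1]*h[0] + x[2]*h[1] = 1
  r_xh[0] = x[0]*h[0] + x[1]*h[1] + x[2]*h[2] = 6
  r_xh[1] = x[0]*h[1] + x[1]*h[2] + x[2]*h[3] = 2
  r_xh[2] = x[0]*h[2] + x[1]*h[3] = 2
  r_xh[3] = x[0]*h[3] = -1
r_xh = [-2, 1, 6, 2, 2, -1] (for k = -2, ..., 3)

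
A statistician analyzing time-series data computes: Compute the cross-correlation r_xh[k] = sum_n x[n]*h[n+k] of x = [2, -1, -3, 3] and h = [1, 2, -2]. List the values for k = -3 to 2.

Both sequences indexed from 0 and zero outside their support.
Lags with overlap: k = -3 to 2.
  r_xh[-3] = x[3]*h[0] = 3
  r_xh[-2] = x[2]*h[0] + x[3]*h[1] = 3
  r_xh[-1] = x[1]*h[0] + x[2]*h[1] + x[3]*h[2] = -13
  r_xh[0] = x[0]*h[0] + x[1]*h[1] + x[2]*h[2] = 6
  r_xh[1] = x[0]*h[1] + x[1]*h[2] = 6
  r_xh[2] = x[0]*h[2] = -4
r_xh = [3, 3, -13, 6, 6, -4] (for k = -3, ..., 2)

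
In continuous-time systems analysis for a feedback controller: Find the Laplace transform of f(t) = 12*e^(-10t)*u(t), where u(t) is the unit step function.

Standard Laplace transform pair:
e^(-at)*u(t) <-> 1/(s+a)
With a = 10: L{12*e^(-10t)*u(t)} = 12/(s+10), ROC: Re(s) > -10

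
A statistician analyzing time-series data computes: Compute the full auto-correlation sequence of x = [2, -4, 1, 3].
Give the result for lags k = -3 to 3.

r_xx[k] = sum_m x[m]*x[m+k], indexed from 0, for k = -3 to 3:
  r_xx[-3] = x[3]*x[0] = 6
  r_xx[-2] = x[2]*x[0] + x[3]*x[1] = -10
  r_xx[-1] = x[1]*x[0] + x[2]*x[1] + x[3]*x[2] = -9
  r_xx[0] = x[0]*x[0] + x[1]*x[1] + x[2]*x[2] + x[3]*x[3] = 30
  r_xx[1] = x[0]*x[1] + x[1]*x[2] + x[2]*x[3] = -9
  r_xx[2] = x[0]*x[2] + x[1]*x[3] = -10
  r_xx[3] = x[0]*x[3] = 6
r_xx = [6, -10, -9, 30, -9, -10, 6]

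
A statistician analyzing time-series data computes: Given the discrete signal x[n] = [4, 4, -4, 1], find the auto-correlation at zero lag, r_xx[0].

The auto-correlation at zero lag r_xx[0] equals the signal energy.
r_xx[0] = sum of x[n]^2 = 4^2 + 4^2 + (-4)^2 + 1^2
= 16 + 16 + 16 + 1 = 49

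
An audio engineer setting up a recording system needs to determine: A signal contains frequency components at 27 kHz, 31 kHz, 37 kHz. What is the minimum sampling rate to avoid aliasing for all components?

The highest frequency component is f_max = 37 kHz.
Nyquist rate = 2 * f_max = 2 * 37 kHz = 74 kHz.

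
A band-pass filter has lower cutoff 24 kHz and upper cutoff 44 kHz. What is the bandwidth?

Bandwidth = f_high - f_low
= 44 kHz - 24 kHz = 20 kHz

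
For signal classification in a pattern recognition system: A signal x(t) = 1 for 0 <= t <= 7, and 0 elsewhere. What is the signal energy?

Energy = integral of |x(t)|^2 dt over the signal duration
= 1^2 * 7 = 1 * 7 = 7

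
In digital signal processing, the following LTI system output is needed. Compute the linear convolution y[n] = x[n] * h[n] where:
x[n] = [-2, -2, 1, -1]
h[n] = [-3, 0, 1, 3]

y[n] = sum_k x[k]*h[n-k]. Output length = len(x) + len(h) - 1 = 4 + 4 - 1 = 7.
y[0] = -2*-3 = 6
y[1] = -2*-3 + -2*0 = 6
y[2] = 1*-3 + -2*0 + -2*1 = -5
y[3] = -1*-3 + 1*0 + -2*1 + -2*3 = -5
y[4] = -1*0 + 1*1 + -2*3 = -5
y[5] = -1*1 + 1*3 = 2
y[6] = -1*3 = -3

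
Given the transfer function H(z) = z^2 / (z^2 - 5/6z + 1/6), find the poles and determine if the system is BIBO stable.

Poles are roots of the denominator: z^2 - 5/6z + 1/6 = 0.
Quadratic formula: z = [-(-5/6) +/- sqrt((-5/6)^2 - 4*(1/6))] / 2
Discriminant = 25/36 - 2/3 = 1/36; sqrt = 1/6.
z = (5/6 +/- 1/6) / 2 => z = 1/2 or z = 1/3.
|p1| = 1/3, |p2| = 1/2.
For BIBO stability, all poles must lie inside the unit circle (|p| < 1).
System is STABLE since both |p| < 1.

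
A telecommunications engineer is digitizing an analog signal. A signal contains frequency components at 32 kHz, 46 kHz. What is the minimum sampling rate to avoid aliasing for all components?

The highest frequency component is f_max = 46 kHz.
Nyquist rate = 2 * f_max = 2 * 46 kHz = 92 kHz.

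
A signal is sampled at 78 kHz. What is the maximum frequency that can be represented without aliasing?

The maximum frequency that can be represented without aliasing
is the Nyquist frequency: f_max = f_s / 2 = 78 kHz / 2 = 39 kHz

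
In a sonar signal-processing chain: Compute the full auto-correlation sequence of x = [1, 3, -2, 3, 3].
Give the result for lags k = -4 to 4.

r_xx[k] = sum_m x[m]*x[m+k], indexed from 0, for k = -4 to 4:
  r_xx[-4] = x[4]*x[0] = 3
  r_xx[-3] = x[3]*x[0] + x[4]*x[1] = 12
  r_xx[-2] = x[2]*x[0] + x[3]*x[1] + x[4]*x[2] = 1
  r_xx[-1] = x[1]*x[0] + x[2]*x[1] + x[3]*x[2] + x[4]*x[3] = 0
  r_xx[0] = x[0]*x[0] + x[1]*x[1] + x[2]*x[2] + x[3]*x[3] + x[4]*x[4] = 32
  r_xx[1] = x[0]*x[1] + x[1]*x[2] + x[2]*x[3] + x[3]*x[4] = 0
  r_xx[2] = x[0]*x[2] + x[1]*x[3] + x[2]*x[4] = 1
  r_xx[3] = x[0]*x[3] + x[1]*x[4] = 12
  r_xx[4] = x[0]*x[4] = 3
r_xx = [3, 12, 1, 0, 32, 0, 1, 12, 3]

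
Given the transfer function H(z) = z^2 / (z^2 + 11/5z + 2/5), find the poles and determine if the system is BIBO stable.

Poles are roots of the denominator: z^2 + 11/5z + 2/5 = 0.
Quadratic formula: z = [-(11/5) +/- sqrt((11/5)^2 - 4*(2/5))] / 2
Discriminant = 121/25 - 8/5 = 81/25; sqrt = 9/5.
z = (-11/5 +/- 9/5) / 2 => z = -1/5 or z = -2.
|p1| = 2, |p2| = 1/5.
For BIBO stability, all poles must lie inside the unit circle (|p| < 1).
System is UNSTABLE since at least one |p| >= 1.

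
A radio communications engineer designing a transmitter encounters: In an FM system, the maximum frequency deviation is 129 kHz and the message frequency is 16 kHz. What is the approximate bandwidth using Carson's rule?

Carson's rule: BW = 2*(delta_f + f_m)
= 2*(129 + 16) kHz = 290 kHz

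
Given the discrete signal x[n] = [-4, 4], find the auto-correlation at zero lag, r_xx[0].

The auto-correlation at zero lag r_xx[0] equals the signal energy.
r_xx[0] = sum of x[n]^2 = (-4)^2 + 4^2
= 16 + 16 = 32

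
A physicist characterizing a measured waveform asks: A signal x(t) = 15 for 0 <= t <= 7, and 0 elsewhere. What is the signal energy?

Energy = integral of |x(t)|^2 dt over the signal duration
= 15^2 * 7 = 225 * 7 = 1575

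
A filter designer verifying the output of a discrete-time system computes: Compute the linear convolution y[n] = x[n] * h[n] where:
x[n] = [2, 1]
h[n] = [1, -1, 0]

y[n] = sum_k x[k]*h[n-k]. Output length = len(x) + len(h) - 1 = 2 + 3 - 1 = 4.
y[0] = 2*1 = 2
y[1] = 1*1 + 2*-1 = -1
y[2] = 1*-1 + 2*0 = -1
y[3] = 1*0 = 0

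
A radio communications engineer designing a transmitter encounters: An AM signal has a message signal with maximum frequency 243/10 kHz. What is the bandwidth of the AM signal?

In AM (double-sideband), the bandwidth is twice the message frequency.
BW = 2 * f_m = 2 * 243/10 kHz = 243/5 kHz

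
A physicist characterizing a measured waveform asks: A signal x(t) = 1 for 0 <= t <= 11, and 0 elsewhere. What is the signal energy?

Energy = integral of |x(t)|^2 dt over the signal duration
= 1^2 * 11 = 1 * 11 = 11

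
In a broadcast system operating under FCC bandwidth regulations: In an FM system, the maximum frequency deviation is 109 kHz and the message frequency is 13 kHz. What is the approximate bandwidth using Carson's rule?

Carson's rule: BW = 2*(delta_f + f_m)
= 2*(109 + 13) kHz = 244 kHz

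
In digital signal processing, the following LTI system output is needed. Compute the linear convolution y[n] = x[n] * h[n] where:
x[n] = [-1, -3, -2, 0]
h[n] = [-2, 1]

y[n] = sum_k x[k]*h[n-k]. Output length = len(x) + len(h) - 1 = 4 + 2 - 1 = 5.
y[0] = -1*-2 = 2
y[1] = -3*-2 + -1*1 = 5
y[2] = -2*-2 + -3*1 = 1
y[3] = 0*-2 + -2*1 = -2
y[4] = 0*1 = 0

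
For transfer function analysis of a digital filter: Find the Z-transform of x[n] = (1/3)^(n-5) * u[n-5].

Time-shifting property: if X(z) = Z{x[n]}, then Z{x[n-d]} = z^(-d) * X(z)
X(z) = z/(z - 1/3) for x[n] = (1/3)^n * u[n]
Z{x[n-5]} = z^(-5) * z/(z - 1/3) = z^(-4)/(z - 1/3)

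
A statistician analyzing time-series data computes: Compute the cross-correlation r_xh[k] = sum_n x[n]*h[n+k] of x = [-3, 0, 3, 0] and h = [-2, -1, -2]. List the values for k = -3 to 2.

Both sequences indexed from 0 and zero outside their support.
Lags with overlap: k = -3 to 2.
  r_xh[-3] = x[3]*h[0] = 0
  r_xh[-2] = x[2]*h[0] + x[3]*h[1] = -6
  r_xh[-1] = x[1]*h[0] + x[2]*h[1] + x[3]*h[2] = -3
  r_xh[0] = x[0]*h[0] + x[1]*h[1] + x[2]*h[2] = 0
  r_xh[1] = x[0]*h[1] + x[1]*h[2] = 3
  r_xh[2] = x[0]*h[2] = 6
r_xh = [0, -6, -3, 0, 3, 6] (for k = -3, ..., 2)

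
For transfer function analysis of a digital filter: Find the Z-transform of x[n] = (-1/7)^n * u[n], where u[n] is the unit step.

The Z-transform of a^n * u[n] is z/(z-a) for |z| > |a|.
Here a = -1/7, so X(z) = z/(z - (-1/7)) = 7z/(7z + 1)
ROC: |z| > 1/7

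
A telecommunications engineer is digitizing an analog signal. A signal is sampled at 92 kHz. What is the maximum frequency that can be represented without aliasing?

The maximum frequency that can be represented without aliasing
is the Nyquist frequency: f_max = f_s / 2 = 92 kHz / 2 = 46 kHz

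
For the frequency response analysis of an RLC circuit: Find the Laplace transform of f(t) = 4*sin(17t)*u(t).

Standard pair: sin(wt)*u(t) <-> w/(s^2+w^2)
With w = 17: L{4*sin(17t)*u(t)} = 68/(s^2+289)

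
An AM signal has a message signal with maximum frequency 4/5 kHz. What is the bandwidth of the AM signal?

In AM (double-sideband), the bandwidth is twice the message frequency.
BW = 2 * f_m = 2 * 4/5 kHz = 8/5 kHz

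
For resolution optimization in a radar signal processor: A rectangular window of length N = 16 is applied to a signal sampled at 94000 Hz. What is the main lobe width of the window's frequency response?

For a rectangular window of length N,
the main lobe width in frequency is 2*f_s/N.
= 2*94000/16 = 11750 Hz
This determines the minimum frequency separation for resolving two sinusoids.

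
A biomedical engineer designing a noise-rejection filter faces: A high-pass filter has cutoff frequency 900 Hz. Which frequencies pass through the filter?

A high-pass filter passes all frequencies above the cutoff frequency 900 Hz and attenuates lower frequencies.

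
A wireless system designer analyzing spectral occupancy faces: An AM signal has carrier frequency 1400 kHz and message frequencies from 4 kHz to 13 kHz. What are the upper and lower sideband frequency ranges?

Upper sideband (USB) = fc + [fm_low, fm_high] = 1400 + [4, 13] = [1404, 1413] kHz
Lower sideband (LSB) = fc - [fm_high, fm_low] = 1400 - [13, 4] = [1387, 1396] kHz
Total occupied spectrum: 1387 kHz to 1413 kHz (plus carrier at 1400 kHz)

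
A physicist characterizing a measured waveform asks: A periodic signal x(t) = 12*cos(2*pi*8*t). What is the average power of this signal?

Average power of A*cos(wt) is A^2/2.
P = 12^2 / 2 = 144/2 = 72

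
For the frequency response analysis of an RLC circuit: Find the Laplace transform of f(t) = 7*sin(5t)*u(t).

Standard pair: sin(wt)*u(t) <-> w/(s^2+w^2)
With w = 5: L{7*sin(5t)*u(t)} = 35/(s^2+25)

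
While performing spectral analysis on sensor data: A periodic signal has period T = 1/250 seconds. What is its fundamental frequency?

The fundamental frequency is the reciprocal of the period.
f = 1/T = 1/(1/250) = 250 Hz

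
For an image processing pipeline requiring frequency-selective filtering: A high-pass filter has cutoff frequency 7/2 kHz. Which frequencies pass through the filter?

A high-pass filter passes all frequencies above the cutoff frequency 7/2 kHz and attenuates lower frequencies.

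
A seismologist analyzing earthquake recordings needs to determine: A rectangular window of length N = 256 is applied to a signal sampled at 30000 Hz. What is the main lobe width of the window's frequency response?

For a rectangular window of length N,
the main lobe width in frequency is 2*f_s/N.
= 2*30000/256 = 1875/8 Hz
This determines the minimum frequency separation for resolving two sinusoids.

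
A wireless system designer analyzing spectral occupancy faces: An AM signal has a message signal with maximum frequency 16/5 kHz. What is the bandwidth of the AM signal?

In AM (double-sideband), the bandwidth is twice the message frequency.
BW = 2 * f_m = 2 * 16/5 kHz = 32/5 kHz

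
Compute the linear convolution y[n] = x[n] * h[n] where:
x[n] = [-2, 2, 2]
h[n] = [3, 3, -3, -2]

y[n] = sum_k x[k]*h[n-k]. Output length = len(x) + len(h) - 1 = 3 + 4 - 1 = 6.
y[0] = -2*3 = -6
y[1] = 2*3 + -2*3 = 0
y[2] = 2*3 + 2*3 + -2*-3 = 18
y[3] = 2*3 + 2*-3 + -2*-2 = 4
y[4] = 2*-3 + 2*-2 = -10
y[5] = 2*-2 = -4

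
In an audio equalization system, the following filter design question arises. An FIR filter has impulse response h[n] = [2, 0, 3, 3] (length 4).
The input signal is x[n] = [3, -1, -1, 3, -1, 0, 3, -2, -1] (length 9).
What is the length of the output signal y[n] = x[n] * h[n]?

For linear convolution, the output length is:
len(y) = len(x) + len(h) - 1 = 9 + 4 - 1 = 12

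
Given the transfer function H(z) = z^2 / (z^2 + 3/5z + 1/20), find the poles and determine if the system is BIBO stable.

Poles are roots of the denominator: z^2 + 3/5z + 1/20 = 0.
Quadratic formula: z = [-(3/5) +/- sqrt((3/5)^2 - 4*(1/20))] / 2
Discriminant = 9/25 - 1/5 = 4/25; sqrt = 2/5.
z = (-3/5 +/- 2/5) / 2 => z = -1/10 or z = -1/2.
|p1| = 1/10, |p2| = 1/2.
For BIBO stability, all poles must lie inside the unit circle (|p| < 1).
System is STABLE since both |p| < 1.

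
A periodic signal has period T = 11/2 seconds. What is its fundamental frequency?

The fundamental frequency is the reciprocal of the period.
f = 1/T = 1/(11/2) = 2/11 Hz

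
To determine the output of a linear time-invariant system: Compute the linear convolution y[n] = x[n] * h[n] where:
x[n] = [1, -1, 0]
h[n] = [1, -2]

y[n] = sum_k x[k]*h[n-k]. Output length = len(x) + len(h) - 1 = 3 + 2 - 1 = 4.
y[0] = 1*1 = 1
y[1] = -1*1 + 1*-2 = -3
y[2] = 0*1 + -1*-2 = 2
y[3] = 0*-2 = 0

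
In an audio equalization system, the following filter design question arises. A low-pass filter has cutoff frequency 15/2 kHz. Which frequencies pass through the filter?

A low-pass filter passes all frequencies below the cutoff frequency 15/2 kHz and attenuates higher frequencies.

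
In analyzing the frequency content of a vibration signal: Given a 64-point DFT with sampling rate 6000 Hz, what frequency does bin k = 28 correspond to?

The frequency of DFT bin k is: f_k = k * f_s / N
f_28 = 28 * 6000 / 64 = 2625 Hz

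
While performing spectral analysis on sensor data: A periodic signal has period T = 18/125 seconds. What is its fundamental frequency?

The fundamental frequency is the reciprocal of the period.
f = 1/T = 1/(18/125) = 125/18 Hz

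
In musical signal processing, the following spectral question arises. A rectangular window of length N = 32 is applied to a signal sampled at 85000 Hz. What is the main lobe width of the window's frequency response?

For a rectangular window of length N,
the main lobe width in frequency is 2*f_s/N.
= 2*85000/32 = 10625/2 Hz
This determines the minimum frequency separation for resolving two sinusoids.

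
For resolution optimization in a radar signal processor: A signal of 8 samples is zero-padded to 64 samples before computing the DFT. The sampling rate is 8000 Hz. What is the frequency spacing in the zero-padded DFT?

Original DFT: N = 8, resolution = f_s/N = 8000/8 = 1000 Hz
Zero-padded DFT: N = 64, resolution = f_s/N = 8000/64 = 125 Hz
Zero-padding interpolates the spectrum (finer frequency grid)
but does NOT improve the true spectral resolution (ability to resolve close frequencies).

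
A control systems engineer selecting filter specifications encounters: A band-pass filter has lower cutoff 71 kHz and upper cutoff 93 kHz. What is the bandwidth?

Bandwidth = f_high - f_low
= 93 kHz - 71 kHz = 22 kHz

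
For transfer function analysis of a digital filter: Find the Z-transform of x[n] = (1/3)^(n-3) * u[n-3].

Time-shifting property: if X(z) = Z{x[n]}, then Z{x[n-d]} = z^(-d) * X(z)
X(z) = z/(z - 1/3) for x[n] = (1/3)^n * u[n]
Z{x[n-3]} = z^(-3) * z/(z - 1/3) = z^(-2)/(z - 1/3)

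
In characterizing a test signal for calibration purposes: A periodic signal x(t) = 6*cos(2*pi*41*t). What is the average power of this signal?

Average power of A*cos(wt) is A^2/2.
P = 6^2 / 2 = 36/2 = 18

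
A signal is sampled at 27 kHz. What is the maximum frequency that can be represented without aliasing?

The maximum frequency that can be represented without aliasing
is the Nyquist frequency: f_max = f_s / 2 = 27 kHz / 2 = 27/2 kHz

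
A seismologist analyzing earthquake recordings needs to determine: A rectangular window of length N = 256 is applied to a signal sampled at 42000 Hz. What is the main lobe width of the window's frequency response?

For a rectangular window of length N,
the main lobe width in frequency is 2*f_s/N.
= 2*42000/256 = 2625/8 Hz
This determines the minimum frequency separation for resolving two sinusoids.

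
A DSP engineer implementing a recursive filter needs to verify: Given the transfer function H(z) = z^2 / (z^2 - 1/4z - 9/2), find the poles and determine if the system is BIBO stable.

Poles are roots of the denominator: z^2 - 1/4z - 9/2 = 0.
Quadratic formula: z = [-(-1/4) +/- sqrt((-1/4)^2 - 4*(-9/2))] / 2
Discriminant = 1/16 + 18 = 289/16; sqrt = 17/4.
z = (1/4 +/- 17/4) / 2 => z = 9/4 or z = -2.
|p1| = 9/4, |p2| = 2.
For BIBO stability, all poles must lie inside the unit circle (|p| < 1).
System is UNSTABLE since at least one |p| >= 1.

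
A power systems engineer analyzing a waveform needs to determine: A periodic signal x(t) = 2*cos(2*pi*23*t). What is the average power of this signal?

Average power of A*cos(wt) is A^2/2.
P = 2^2 / 2 = 4/2 = 2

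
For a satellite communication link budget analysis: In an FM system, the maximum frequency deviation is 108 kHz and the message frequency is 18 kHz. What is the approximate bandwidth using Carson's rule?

Carson's rule: BW = 2*(delta_f + f_m)
= 2*(108 + 18) kHz = 252 kHz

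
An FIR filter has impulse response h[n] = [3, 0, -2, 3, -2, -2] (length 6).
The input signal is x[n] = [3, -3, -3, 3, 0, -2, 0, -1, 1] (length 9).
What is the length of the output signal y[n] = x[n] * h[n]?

For linear convolution, the output length is:
len(y) = len(x) + len(h) - 1 = 9 + 6 - 1 = 14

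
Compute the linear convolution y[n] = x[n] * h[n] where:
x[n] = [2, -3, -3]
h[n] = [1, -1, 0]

y[n] = sum_k x[k]*h[n-k]. Output length = len(x) + len(h) - 1 = 3 + 3 - 1 = 5.
y[0] = 2*1 = 2
y[1] = -3*1 + 2*-1 = -5
y[2] = -3*1 + -3*-1 + 2*0 = 0
y[3] = -3*-1 + -3*0 = 3
y[4] = -3*0 = 0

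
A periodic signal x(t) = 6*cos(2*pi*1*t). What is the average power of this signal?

Average power of A*cos(wt) is A^2/2.
P = 6^2 / 2 = 36/2 = 18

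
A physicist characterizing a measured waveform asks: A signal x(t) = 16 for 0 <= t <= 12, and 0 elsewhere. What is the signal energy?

Energy = integral of |x(t)|^2 dt over the signal duration
= 16^2 * 12 = 256 * 12 = 3072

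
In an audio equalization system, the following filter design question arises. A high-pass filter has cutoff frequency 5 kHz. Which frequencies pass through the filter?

A high-pass filter passes all frequencies above the cutoff frequency 5 kHz and attenuates lower frequencies.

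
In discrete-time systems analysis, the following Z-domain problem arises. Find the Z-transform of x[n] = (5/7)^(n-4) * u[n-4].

Time-shifting property: if X(z) = Z{x[n]}, then Z{x[n-d]} = z^(-d) * X(z)
X(z) = z/(z - 5/7) for x[n] = (5/7)^n * u[n]
Z{x[n-4]} = z^(-4) * z/(z - 5/7) = z^(-3)/(z - 5/7)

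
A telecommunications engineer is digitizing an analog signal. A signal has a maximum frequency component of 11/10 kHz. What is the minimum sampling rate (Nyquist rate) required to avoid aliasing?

By the Nyquist-Shannon sampling theorem,
the minimum sampling rate (Nyquist rate) must be at least 2 * f_max.
Nyquist rate = 2 * 11/10 kHz = 11/5 kHz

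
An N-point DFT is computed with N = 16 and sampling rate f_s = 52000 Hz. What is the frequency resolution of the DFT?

DFT frequency resolution = f_s / N
= 52000 / 16 = 3250 Hz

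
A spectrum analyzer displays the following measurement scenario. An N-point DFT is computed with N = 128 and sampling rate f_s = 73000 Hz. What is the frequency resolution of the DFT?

DFT frequency resolution = f_s / N
= 73000 / 128 = 9125/16 Hz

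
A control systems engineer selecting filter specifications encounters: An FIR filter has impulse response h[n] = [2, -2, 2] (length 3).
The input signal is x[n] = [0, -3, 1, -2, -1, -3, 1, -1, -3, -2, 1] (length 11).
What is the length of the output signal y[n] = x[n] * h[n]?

For linear convolution, the output length is:
len(y) = len(x) + len(h) - 1 = 11 + 3 - 1 = 13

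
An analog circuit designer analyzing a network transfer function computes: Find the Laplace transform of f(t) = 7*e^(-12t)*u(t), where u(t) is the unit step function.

Standard Laplace transform pair:
e^(-at)*u(t) <-> 1/(s+a)
With a = 12: L{7*e^(-12t)*u(t)} = 7/(s+12), ROC: Re(s) > -12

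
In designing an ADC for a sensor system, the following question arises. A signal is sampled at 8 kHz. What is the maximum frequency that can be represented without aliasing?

The maximum frequency that can be represented without aliasing
is the Nyquist frequency: f_max = f_s / 2 = 8 kHz / 2 = 4 kHz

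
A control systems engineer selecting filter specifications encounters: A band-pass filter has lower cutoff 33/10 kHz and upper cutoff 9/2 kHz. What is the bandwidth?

Bandwidth = f_high - f_low
= 9/2 kHz - 33/10 kHz = 6/5 kHz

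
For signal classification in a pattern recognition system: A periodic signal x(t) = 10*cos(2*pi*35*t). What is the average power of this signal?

Average power of A*cos(wt) is A^2/2.
P = 10^2 / 2 = 100/2 = 50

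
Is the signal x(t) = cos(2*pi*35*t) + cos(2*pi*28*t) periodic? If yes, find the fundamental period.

f1 = 35 Hz, f2 = 28 Hz
Period T1 = 1/35, T2 = 1/28
Ratio T1/T2 = 28/35, which is rational.
The signal is periodic with fundamental period T = 1/GCD(35,28) = 1/7 s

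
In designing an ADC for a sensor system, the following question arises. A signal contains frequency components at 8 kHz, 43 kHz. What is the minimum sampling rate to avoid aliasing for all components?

The highest frequency component is f_max = 43 kHz.
Nyquist rate = 2 * f_max = 2 * 43 kHz = 86 kHz.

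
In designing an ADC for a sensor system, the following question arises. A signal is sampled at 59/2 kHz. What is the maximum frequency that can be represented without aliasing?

The maximum frequency that can be represented without aliasing
is the Nyquist frequency: f_max = f_s / 2 = 59/2 kHz / 2 = 59/4 kHz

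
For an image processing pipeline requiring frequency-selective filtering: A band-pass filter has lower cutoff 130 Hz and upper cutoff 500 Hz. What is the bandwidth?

Bandwidth = f_high - f_low
= 500 Hz - 130 Hz = 370 Hz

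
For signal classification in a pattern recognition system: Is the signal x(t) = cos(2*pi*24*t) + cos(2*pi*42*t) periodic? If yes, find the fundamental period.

f1 = 24 Hz, f2 = 42 Hz
Period T1 = 1/24, T2 = 1/42
Ratio T1/T2 = 42/24, which is rational.
The signal is periodic with fundamental period T = 1/GCD(24,42) = 1/6 s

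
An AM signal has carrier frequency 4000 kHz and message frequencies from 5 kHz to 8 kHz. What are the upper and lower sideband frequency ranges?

Upper sideband (USB) = fc + [fm_low, fm_high] = 4000 + [5, 8] = [4005, 4008] kHz
Lower sideband (LSB) = fc - [fm_high, fm_low] = 4000 - [8, 5] = [3992, 3995] kHz
Total occupied spectrum: 3992 kHz to 4008 kHz (plus carrier at 4000 kHz)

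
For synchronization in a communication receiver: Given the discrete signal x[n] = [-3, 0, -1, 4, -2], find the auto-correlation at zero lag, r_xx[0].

The auto-correlation at zero lag r_xx[0] equals the signal energy.
r_xx[0] = sum of x[n]^2 = (-3)^2 + 0^2 + (-1)^2 + 4^2 + (-2)^2
= 9 + 0 + 1 + 16 + 4 = 30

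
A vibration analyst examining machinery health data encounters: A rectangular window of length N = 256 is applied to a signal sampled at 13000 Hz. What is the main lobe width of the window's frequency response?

For a rectangular window of length N,
the main lobe width in frequency is 2*f_s/N.
= 2*13000/256 = 1625/16 Hz
This determines the minimum frequency separation for resolving two sinusoids.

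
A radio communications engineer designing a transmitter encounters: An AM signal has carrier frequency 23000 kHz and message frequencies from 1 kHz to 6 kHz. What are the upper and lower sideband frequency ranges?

Upper sideband (USB) = fc + [fm_low, fm_high] = 23000 + [1, 6] = [23001, 23006] kHz
Lower sideband (LSB) = fc - [fm_high, fm_low] = 23000 - [6, 1] = [22994, 22999] kHz
Total occupied spectrum: 22994 kHz to 23006 kHz (plus carrier at 23000 kHz)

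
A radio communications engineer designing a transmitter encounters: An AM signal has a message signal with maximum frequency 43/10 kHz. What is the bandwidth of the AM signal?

In AM (double-sideband), the bandwidth is twice the message frequency.
BW = 2 * f_m = 2 * 43/10 kHz = 43/5 kHz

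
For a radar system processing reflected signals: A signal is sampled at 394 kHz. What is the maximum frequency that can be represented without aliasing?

The maximum frequency that can be represented without aliasing
is the Nyquist frequency: f_max = f_s / 2 = 394 kHz / 2 = 197 kHz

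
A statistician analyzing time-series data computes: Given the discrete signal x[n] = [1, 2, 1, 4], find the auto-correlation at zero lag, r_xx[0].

The auto-correlation at zero lag r_xx[0] equals the signal energy.
r_xx[0] = sum of x[n]^2 = 1^2 + 2^2 + 1^2 + 4^2
= 1 + 4 + 1 + 16 = 22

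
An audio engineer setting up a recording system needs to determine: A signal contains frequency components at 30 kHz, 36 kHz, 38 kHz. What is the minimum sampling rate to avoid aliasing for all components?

The highest frequency component is f_max = 38 kHz.
Nyquist rate = 2 * f_max = 2 * 38 kHz = 76 kHz.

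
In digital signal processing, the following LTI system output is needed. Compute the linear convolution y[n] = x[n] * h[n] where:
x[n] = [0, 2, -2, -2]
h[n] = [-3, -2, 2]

y[n] = sum_k x[k]*h[n-k]. Output length = len(x) + len(h) - 1 = 4 + 3 - 1 = 6.
y[0] = 0*-3 = 0
y[1] = 2*-3 + 0*-2 = -6
y[2] = -2*-3 + 2*-2 + 0*2 = 2
y[3] = -2*-3 + -2*-2 + 2*2 = 14
y[4] = -2*-2 + -2*2 = 0
y[5] = -2*2 = -4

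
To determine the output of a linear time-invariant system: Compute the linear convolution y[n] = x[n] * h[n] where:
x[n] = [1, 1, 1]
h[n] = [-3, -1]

y[n] = sum_k x[k]*h[n-k]. Output length = len(x) + len(h) - 1 = 3 + 2 - 1 = 4.
y[0] = 1*-3 = -3
y[1] = 1*-3 + 1*-1 = -4
y[2] = 1*-3 + 1*-1 = -4
y[3] = 1*-1 = -1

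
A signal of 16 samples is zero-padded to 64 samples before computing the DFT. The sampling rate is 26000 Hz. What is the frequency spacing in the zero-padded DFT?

Original DFT: N = 16, resolution = f_s/N = 26000/16 = 1625 Hz
Zero-padded DFT: N = 64, resolution = f_s/N = 26000/64 = 1625/4 Hz
Zero-padding interpolates the spectrum (finer frequency grid)
but does NOT improve the true spectral resolution (ability to resolve close frequencies).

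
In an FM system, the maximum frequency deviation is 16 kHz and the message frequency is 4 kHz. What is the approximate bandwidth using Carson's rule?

Carson's rule: BW = 2*(delta_f + f_m)
= 2*(16 + 4) kHz = 40 kHz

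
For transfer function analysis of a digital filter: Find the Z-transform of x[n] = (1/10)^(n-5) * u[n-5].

Time-shifting property: if X(z) = Z{x[n]}, then Z{x[n-d]} = z^(-d) * X(z)
X(z) = z/(z - 1/10) for x[n] = (1/10)^n * u[n]
Z{x[n-5]} = z^(-5) * z/(z - 1/10) = z^(-4)/(z - 1/10)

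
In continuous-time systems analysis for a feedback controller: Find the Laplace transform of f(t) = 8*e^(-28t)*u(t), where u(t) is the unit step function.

Standard Laplace transform pair:
e^(-at)*u(t) <-> 1/(s+a)
With a = 28: L{8*e^(-28t)*u(t)} = 8/(s+28), ROC: Re(s) > -28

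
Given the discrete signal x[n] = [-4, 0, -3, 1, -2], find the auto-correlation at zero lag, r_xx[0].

The auto-correlation at zero lag r_xx[0] equals the signal energy.
r_xx[0] = sum of x[n]^2 = (-4)^2 + 0^2 + (-3)^2 + 1^2 + (-2)^2
= 16 + 0 + 9 + 1 + 4 = 30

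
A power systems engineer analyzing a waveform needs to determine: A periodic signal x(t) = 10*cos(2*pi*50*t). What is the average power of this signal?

Average power of A*cos(wt) is A^2/2.
P = 10^2 / 2 = 100/2 = 50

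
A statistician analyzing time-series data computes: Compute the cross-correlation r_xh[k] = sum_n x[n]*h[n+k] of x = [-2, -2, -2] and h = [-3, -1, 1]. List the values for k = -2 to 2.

Both sequences indexed from 0 and zero outside their support.
Lags with overlap: k = -2 to 2.
  r_xh[-2] = x[2]*h[0] = 6
  r_xh[-1] = x[1]*h[0] + x[2]*h[1] = 8
  r_xh[0] = x[0]*h[0] + x[1]*h[1] + x[2]*h[2] = 6
  r_xh[1] = x[0]*h[1] + x[1]*h[2] = 0
  r_xh[2] = x[0]*h[2] = -2
r_xh = [6, 8, 6, 0, -2] (for k = -2, ..., 2)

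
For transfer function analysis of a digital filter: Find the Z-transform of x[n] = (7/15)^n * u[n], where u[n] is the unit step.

The Z-transform of a^n * u[n] is z/(z-a) for |z| > |a|.
Here a = 7/15, so X(z) = z/(z - (7/15)) = 15z/(15z - 7)
ROC: |z| > 7/15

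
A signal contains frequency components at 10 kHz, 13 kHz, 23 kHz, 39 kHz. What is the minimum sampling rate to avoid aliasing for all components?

The highest frequency component is f_max = 39 kHz.
Nyquist rate = 2 * f_max = 2 * 39 kHz = 78 kHz.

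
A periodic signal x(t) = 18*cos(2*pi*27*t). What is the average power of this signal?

Average power of A*cos(wt) is A^2/2.
P = 18^2 / 2 = 324/2 = 162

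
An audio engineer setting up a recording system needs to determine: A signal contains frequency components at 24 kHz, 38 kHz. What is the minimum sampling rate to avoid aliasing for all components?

The highest frequency component is f_max = 38 kHz.
Nyquist rate = 2 * f_max = 2 * 38 kHz = 76 kHz.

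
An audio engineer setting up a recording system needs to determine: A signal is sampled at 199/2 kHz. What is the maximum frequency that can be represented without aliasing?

The maximum frequency that can be represented without aliasing
is the Nyquist frequency: f_max = f_s / 2 = 199/2 kHz / 2 = 199/4 kHz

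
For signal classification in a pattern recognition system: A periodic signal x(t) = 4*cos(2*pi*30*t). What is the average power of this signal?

Average power of A*cos(wt) is A^2/2.
P = 4^2 / 2 = 16/2 = 8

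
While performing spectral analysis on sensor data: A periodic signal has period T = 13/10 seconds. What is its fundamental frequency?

The fundamental frequency is the reciprocal of the period.
f = 1/T = 1/(13/10) = 10/13 Hz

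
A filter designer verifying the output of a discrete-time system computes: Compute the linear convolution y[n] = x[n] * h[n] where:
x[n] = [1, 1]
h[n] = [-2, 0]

y[n] = sum_k x[k]*h[n-k]. Output length = len(x) + len(h) - 1 = 2 + 2 - 1 = 3.
y[0] = 1*-2 = -2
y[1] = 1*-2 + 1*0 = -2
y[2] = 1*0 = 0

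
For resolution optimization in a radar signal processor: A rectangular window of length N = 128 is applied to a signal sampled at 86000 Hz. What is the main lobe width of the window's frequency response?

For a rectangular window of length N,
the main lobe width in frequency is 2*f_s/N.
= 2*86000/128 = 5375/4 Hz
This determines the minimum frequency separation for resolving two sinusoids.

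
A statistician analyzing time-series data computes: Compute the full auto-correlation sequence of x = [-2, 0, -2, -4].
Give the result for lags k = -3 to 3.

r_xx[k] = sum_m x[m]*x[m+k], indexed from 0, for k = -3 to 3:
  r_xx[-3] = x[3]*x[0] = 8
  r_xx[-2] = x[2]*x[0] + x[3]*x[1] = 4
  r_xx[-1] = x[1]*x[0] + x[2]*x[1] + x[3]*x[2] = 8
  r_xx[0] = x[0]*x[0] + x[1]*x[1] + x[2]*x[2] + x[3]*x[3] = 24
  r_xx[1] = x[0]*x[1] + x[1]*x[2] + x[2]*x[3] = 8
  r_xx[2] = x[0]*x[2] + x[1]*x[3] = 4
  r_xx[3] = x[0]*x[3] = 8
r_xx = [8, 4, 8, 24, 8, 4, 8]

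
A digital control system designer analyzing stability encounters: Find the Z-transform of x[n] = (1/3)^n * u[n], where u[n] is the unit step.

The Z-transform of a^n * u[n] is z/(z-a) for |z| > |a|.
Here a = 1/3, so X(z) = z/(z - (1/3)) = 3z/(3z - 1)
ROC: |z| > 1/3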